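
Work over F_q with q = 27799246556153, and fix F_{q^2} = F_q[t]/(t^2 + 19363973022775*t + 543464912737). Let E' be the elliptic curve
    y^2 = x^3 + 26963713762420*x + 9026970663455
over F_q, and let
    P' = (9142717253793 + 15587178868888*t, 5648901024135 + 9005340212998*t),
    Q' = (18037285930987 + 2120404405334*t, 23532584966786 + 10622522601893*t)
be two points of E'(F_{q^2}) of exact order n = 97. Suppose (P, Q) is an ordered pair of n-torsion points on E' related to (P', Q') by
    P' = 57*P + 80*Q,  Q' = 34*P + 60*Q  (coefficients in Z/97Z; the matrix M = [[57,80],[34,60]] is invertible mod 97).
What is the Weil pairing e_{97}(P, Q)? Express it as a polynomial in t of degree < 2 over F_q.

23496225956400 + 17404113056165*t

The 97-Weil pairing on E[97] over F_{27799246556153} is alternating-bilinear: e_{97}(P',Q') = e_{97}(P,Q)^det(M).
57*60 - 80*34 = 700; reduced mod 97: det = 21, inverse 37.
Run Miller on y^2=x^3+26963713762420*x+9026970663455 over F_{27799246556153}: ladder 1100001 (7 bits); e = f_P(D_Q)/f_Q(D_P).
Result: e(P',Q') = 16767912365734 + 16908041568592*t.
(16767912365734 + 16908041568592*t)^{37} mod (27799246556153,f) = 23496225956400 + 17404113056165*t.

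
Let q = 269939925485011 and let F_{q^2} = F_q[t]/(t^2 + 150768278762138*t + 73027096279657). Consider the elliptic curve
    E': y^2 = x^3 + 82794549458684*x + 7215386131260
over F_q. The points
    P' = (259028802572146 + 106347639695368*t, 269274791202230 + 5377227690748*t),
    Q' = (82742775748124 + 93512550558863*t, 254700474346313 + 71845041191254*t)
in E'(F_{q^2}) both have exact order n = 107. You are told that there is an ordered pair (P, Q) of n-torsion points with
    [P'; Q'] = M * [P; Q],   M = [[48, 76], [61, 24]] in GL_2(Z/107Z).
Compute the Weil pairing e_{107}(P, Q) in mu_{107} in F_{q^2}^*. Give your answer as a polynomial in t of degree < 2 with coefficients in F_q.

263875818398677 + 22600331635420*t

e_{107} is bilinear + alternating on E[107], so e_{107}(48*P + 76*Q, 61*P + 24*Q) = e_{107}(P,Q)^(48*24-76*61).
Hence e(P,Q) = e(P',Q')^{41} where 41 = 47^{-1} mod 107.
Run Miller on y^2=x^3+82794549458684*x+7215386131260 over F_{269939925485011}: ladder 1101011 (7 bits); e = f_P(D_Q)/f_Q(D_P).
The quotient is 36129771945681 + 176100619209923*t.
Thus e_{107}(P,Q) = 263875818398677 + 22600331635420*t.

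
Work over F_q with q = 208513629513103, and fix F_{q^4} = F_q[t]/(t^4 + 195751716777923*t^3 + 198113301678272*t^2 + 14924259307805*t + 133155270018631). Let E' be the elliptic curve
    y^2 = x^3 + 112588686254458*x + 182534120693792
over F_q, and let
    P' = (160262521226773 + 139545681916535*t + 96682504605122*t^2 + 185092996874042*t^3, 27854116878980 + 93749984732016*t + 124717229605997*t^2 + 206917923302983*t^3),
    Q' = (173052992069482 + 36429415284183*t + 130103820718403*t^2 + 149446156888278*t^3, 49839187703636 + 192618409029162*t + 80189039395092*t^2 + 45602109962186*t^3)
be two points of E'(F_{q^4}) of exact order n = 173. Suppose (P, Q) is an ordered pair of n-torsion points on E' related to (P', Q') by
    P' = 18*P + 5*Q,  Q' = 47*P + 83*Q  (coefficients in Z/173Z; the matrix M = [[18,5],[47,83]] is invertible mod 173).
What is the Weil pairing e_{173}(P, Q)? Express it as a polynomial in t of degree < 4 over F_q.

45306063696488 + 154896135312849*t + 86881761184221*t^2 + 121858063230006*t^3

Alternating bilinearity on E[173] (values in mu_{173} in F_{208513629513103^4}) gives e(P',Q') = e(P,Q)^det(M).
det M = 18*83 - 5*47 = 1259 = 48 (mod 173); 48^{-1} = 155 (mod 173).
Double-and-add over 10101101: 8-1 doublings, 5-1 additions; each step l_{T,T}/v_{2T} or l_{T,P'}/v at Q'+S for random S.
Miller gives e_{173}(P',Q') = 15226948154575 + 155858586334611*t + 130038593639800*t^2 + 88578415552429*t^3 in F_{208513629513103^4}.
(15226948154575 + 155858586334611*t + 130038593639800*t^2 + 88578415552429*t^3)^{155} mod (208513629513103,f) = 45306063696488 + 154896135312849*t + 86881761184221*t^2 + 121858063230006*t^3.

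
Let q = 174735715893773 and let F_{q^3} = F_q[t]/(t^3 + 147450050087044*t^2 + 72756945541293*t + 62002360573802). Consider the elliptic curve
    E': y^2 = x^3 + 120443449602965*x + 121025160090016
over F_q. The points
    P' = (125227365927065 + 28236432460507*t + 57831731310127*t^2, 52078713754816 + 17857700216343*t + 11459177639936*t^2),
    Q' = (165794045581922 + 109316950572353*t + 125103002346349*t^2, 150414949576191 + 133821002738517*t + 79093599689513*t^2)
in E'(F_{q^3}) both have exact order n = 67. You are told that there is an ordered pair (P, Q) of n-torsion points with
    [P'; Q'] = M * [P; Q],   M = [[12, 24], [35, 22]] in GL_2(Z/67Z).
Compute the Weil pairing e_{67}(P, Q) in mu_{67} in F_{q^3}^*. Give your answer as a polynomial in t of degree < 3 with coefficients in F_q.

102943146936578 + 149844349629766*t + 167802535411205*t^2

Since e_{67}(P,P)=e_{67}(Q,Q)=1 and e_{67}(Q,P)=e_{67}(P,Q)^{-1}, expanding e_{67}(12*P + 24*Q,35*P + 22*Q) leaves e(P,Q)^det(M).
Hence e(P,Q) = e(P',Q')^{5} where 5 = 27^{-1} mod 67.
Build f_{67,P'} and f_{67,Q'} via the 7-bit ladder of 67=1000011_2; evaluate at shifted divisors; quotient in F_{174735715893773^3}.
So e_{67}(P',Q') = 84547810736093 + 166023860037515*t + 166219803704057*t^2.
Hence e(P,Q) = 102943146936578 + 149844349629766*t + 167802535411205*t^2 in F_{174735715893773^3}^*.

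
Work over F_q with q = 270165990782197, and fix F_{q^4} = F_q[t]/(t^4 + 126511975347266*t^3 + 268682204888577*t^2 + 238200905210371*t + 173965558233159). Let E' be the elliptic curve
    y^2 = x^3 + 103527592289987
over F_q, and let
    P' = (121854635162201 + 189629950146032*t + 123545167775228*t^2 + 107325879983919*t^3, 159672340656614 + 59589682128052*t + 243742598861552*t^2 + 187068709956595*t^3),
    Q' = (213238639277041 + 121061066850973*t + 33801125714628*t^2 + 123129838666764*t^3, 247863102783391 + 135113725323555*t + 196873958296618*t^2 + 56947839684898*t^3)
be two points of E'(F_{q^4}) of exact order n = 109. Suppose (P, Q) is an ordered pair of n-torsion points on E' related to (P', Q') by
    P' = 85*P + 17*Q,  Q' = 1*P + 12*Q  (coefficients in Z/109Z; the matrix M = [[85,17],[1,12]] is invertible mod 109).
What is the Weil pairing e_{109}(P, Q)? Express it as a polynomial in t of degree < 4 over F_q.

The 109-Weil pairing on E[109] over F_{270165990782197} is alternating-bilinear: e_{109}(P',Q') = e_{109}(P,Q)^det(M).
Hence e(P,Q) = e(P',Q')^{5} where 5 = 22^{-1} mod 109.
Run Miller on y^2=x^3+103527592289987 over F_{270165990782197}: ladder 1101101 (7 bits); e = f_P(D_Q)/f_Q(D_P).
The quotient is 21768265068130 + 33101062947304*t + 150324637977681*t^2 + 1454582158324*t^3.
Raise to 5: e(P,Q) = 124474574853801 + 183346150871899*t + 251748120029940*t^2 + 249753175114294*t^3 in mu_{109}.

124474574853801 + 183346150871899*t + 251748120029940*t^2 + 249753175114294*t^3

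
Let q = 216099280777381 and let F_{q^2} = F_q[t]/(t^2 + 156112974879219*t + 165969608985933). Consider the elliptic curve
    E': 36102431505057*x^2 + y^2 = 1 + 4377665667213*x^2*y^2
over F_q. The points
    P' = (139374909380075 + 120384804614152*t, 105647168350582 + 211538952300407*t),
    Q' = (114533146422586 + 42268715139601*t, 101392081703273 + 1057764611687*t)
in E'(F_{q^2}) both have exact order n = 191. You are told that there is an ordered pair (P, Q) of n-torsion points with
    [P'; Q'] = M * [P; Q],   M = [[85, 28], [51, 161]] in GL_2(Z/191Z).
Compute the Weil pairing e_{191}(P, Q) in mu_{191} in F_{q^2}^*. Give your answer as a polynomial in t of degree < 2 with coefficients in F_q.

173774552536506 + 129557328193918*t

Under M = [[85,28],[51,161]] in GL_2(Z/191), e_{191}(P',Q') = e_{191}(P,Q)^(85*161-28*51 mod 191).
Hence e(P,Q) = e(P',Q')^{110} where 110 = 33^{-1} mod 191.
Edwards a_E,d_E -> Montgomery A=156781700559825,B=50388080693009 -> Weierstrass 81657793497956,61482747381506 via alpha=6746682862045,beta=7931191459461.
Build f_{191,P'} and f_{191,Q'} via the 8-bit ladder of 191=10111111_2; evaluate at shifted divisors; quotient in F_{216099280777381^2}.
Miller gives e_{191}(P',Q') = 23459017854350 + 212173798639157*t in F_{216099280777381^2}.
Hence e(P,Q) = 173774552536506 + 129557328193918*t in F_{216099280777381^2}^*.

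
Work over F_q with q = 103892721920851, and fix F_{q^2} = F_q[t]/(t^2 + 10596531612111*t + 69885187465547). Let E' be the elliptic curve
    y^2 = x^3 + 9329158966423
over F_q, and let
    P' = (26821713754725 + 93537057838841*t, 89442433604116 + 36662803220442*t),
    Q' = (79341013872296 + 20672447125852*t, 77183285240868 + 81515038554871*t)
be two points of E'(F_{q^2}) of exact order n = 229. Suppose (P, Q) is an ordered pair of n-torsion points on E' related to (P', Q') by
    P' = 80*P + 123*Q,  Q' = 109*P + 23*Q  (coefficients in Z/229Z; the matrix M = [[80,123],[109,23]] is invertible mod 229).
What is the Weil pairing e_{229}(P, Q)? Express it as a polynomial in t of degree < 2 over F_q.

e_{229} is bilinear + alternating on E[229], so e_{229}(80*P + 123*Q, 109*P + 23*Q) = e_{229}(P,Q)^(80*23-123*109).
80*23 - 123*109 = -11567; reduced mod 229: det = 112, inverse 137.
Run Miller on y^2=x^3+9329158966423 over F_{103892721920851}: ladder 11100101 (8 bits); e = f_P(D_Q)/f_Q(D_P).
So e_{229}(P',Q') = 12934864717480 + 53689793208689*t.
Raise to 137: e(P,Q) = 71359558809132 + 29605396964423*t in mu_{229}.

71359558809132 + 29605396964423*t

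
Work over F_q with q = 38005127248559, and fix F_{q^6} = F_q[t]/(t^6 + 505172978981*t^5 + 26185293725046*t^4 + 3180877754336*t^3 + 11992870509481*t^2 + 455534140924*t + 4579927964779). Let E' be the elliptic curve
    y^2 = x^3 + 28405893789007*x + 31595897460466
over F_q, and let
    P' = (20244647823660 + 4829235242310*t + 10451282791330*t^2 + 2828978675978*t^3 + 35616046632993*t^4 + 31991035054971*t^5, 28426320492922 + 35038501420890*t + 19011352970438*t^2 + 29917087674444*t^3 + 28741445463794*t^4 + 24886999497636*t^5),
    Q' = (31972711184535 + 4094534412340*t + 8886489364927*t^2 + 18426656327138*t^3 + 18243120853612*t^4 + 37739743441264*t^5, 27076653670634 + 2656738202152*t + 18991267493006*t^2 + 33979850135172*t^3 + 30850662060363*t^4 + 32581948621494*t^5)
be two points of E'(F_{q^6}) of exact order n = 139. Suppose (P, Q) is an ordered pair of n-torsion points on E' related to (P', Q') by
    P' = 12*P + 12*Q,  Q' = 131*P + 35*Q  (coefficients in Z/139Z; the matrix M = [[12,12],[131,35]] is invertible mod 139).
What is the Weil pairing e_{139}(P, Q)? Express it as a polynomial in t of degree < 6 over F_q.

Alternating bilinearity on E[139] (values in mu_{139} in F_{38005127248559^6}) gives e(P',Q') = e(P,Q)^det(M).
det M = 12*35 - 12*131 = -1152 = 99 (mod 139); 99^{-1} = 66 (mod 139).
Double-and-add over 10001011: 8-1 doublings, 4-1 additions; each step l_{T,T}/v_{2T} or l_{T,P'}/v at Q'+S for random S.
The quotient is 28163922003022 + 29509342825803*t + 3371122892066*t^2 + 18514717841295*t^3 + 15379595757872*t^4 + 3944181248774*t^5.
Thus e_{139}(P,Q) = 23657247639582 + 23423454146860*t + 30584337070196*t^2 + 35776827641307*t^3 + 13819990023315*t^4 + 19503495151182*t^5.

23657247639582 + 23423454146860*t + 30584337070196*t^2 + 35776827641307*t^3 + 13819990023315*t^4 + 19503495151182*t^5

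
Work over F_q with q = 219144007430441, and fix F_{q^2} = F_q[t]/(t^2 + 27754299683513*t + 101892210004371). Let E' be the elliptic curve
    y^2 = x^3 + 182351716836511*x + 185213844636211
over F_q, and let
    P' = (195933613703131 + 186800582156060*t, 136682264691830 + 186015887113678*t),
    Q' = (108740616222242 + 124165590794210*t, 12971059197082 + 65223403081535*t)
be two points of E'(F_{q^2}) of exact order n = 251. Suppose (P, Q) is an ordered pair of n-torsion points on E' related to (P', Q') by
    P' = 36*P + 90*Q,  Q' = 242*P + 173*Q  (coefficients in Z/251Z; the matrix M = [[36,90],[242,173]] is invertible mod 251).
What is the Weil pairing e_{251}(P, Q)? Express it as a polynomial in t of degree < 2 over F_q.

78199006818353 + 72576026565840*t

Alternating bilinearity on E[251] (values in mu_{251} in F_{219144007430441^2}) gives e(P',Q') = e(P,Q)^det(M).
Hence e(P,Q) = e(P',Q')^{226} where 226 = 10^{-1} mod 251.
Run Miller on y^2=x^3+182351716836511*x+185213844636211 over F_{219144007430441}: ladder 11111011 (8 bits); e = f_P(D_Q)/f_Q(D_P).
The quotient is 29891386854224 + 188179303916839*t.
Hence e(P,Q) = 78199006818353 + 72576026565840*t in F_{219144007430441^2}^*.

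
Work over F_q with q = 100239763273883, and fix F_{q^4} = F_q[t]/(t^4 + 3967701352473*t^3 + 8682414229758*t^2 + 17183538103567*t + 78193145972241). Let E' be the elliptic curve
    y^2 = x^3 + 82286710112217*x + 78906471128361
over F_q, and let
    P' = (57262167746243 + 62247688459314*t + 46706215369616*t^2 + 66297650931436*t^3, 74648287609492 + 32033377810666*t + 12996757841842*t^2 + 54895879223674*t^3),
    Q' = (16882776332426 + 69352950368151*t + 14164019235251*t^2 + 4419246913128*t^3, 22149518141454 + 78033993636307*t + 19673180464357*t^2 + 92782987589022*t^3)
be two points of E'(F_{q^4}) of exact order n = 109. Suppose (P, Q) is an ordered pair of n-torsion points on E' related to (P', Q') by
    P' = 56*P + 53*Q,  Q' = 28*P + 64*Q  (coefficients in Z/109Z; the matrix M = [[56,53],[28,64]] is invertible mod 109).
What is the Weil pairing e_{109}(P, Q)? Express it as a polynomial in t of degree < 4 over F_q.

9631193443035 + 15571538258043*t + 66143106337045*t^2 + 40620605569383*t^3

Since e_{109}(P,P)=e_{109}(Q,Q)=1 and e_{109}(Q,P)=e_{109}(P,Q)^{-1}, expanding e_{109}(56*P + 53*Q,28*P + 64*Q) leaves e(P,Q)^det(M).
56*64 - 53*28 = 2100; reduced mod 109: det = 29, inverse 94.
Run Miller on y^2=x^3+82286710112217*x+78906471128361 over F_{100239763273883}: ladder 1101101 (7 bits); e = f_P(D_Q)/f_Q(D_P).
Miller gives e_{109}(P',Q') = 90437980648334 + 71525262236896*t + 95891858749428*t^2 + 21440933543260*t^3 in F_{100239763273883^4}.
Thus e_{109}(P,Q) = 9631193443035 + 15571538258043*t + 66143106337045*t^2 + 40620605569383*t^3.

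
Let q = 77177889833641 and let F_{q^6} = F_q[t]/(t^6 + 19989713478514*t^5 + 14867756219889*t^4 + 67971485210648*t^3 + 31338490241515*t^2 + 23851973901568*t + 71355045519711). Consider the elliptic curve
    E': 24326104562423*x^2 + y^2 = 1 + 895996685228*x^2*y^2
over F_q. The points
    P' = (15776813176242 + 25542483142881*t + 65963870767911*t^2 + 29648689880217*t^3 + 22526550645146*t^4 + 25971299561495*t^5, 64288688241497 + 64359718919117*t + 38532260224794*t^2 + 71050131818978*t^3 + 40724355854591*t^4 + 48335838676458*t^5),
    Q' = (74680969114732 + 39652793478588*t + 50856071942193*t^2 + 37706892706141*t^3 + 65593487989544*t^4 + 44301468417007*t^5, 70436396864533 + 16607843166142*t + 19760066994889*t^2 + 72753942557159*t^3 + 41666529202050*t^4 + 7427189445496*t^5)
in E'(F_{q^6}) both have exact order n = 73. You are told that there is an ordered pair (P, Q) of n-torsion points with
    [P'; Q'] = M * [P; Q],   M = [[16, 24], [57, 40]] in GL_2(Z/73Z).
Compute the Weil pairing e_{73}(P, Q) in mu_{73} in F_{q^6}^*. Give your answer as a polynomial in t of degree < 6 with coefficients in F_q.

24058637922887 + 10663999081874*t + 56948296286467*t^2 + 55840781344504*t^3 + 22339026377812*t^4 + 62005930650292*t^5

Under M = [[16,24],[57,40]] in GL_2(Z/73), e_{73}(P',Q') = e_{73}(P,Q)^(16*40-24*57 mod 73).
So e_{73}(P,Q) = e_{73}(P',Q')^{37}, since 2*37 = 1 mod 73.
Map (x,y)_Ed via u=(1+y)/(1-y), v=(1+y)/((1-y)x) to Montgomery A=9993163947357,B=31801143710778; then to (a',b')=(39023576058342,35631573966753).
Miller loop for e_{73} over F_{77177889833641^6}: bits of 73 = 1001001; 6 double steps + 2 add steps, l/v at each.
The quotient is 32845272167825 + 51304382622605*t + 52040276188267*t^2 + 8225943921561*t^3 + 39437779247164*t^4 + 21736980984472*t^5.
Raise to 37: e(P,Q) = 24058637922887 + 10663999081874*t + 56948296286467*t^2 + 55840781344504*t^3 + 22339026377812*t^4 + 62005930650292*t^5 in mu_{73}.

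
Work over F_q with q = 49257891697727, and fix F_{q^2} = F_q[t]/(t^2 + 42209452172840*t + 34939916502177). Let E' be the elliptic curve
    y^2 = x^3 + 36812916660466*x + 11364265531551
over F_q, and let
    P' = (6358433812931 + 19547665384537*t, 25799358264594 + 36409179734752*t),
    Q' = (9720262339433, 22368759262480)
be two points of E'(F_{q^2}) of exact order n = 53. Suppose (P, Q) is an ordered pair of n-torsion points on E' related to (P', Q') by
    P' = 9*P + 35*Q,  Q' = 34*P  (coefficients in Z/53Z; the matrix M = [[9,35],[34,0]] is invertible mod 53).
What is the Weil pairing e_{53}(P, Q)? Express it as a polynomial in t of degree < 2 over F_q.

386352412544 + 14450631313891*t

e_{53}(aP+bQ,cP+dQ) = e_{53}(P,Q)^(ad-bc); with (a,b,c,d)=(9,35,34,0) this gives the det-53 law.
Hence e(P,Q) = e(P',Q')^{11} where 11 = 29^{-1} mod 53.
Run Miller on y^2=x^3+36812916660466*x+11364265531551 over F_{49257891697727}: ladder 110101 (6 bits); e = f_P(D_Q)/f_Q(D_P).
Result: e(P',Q') = 46743153231524 + 21929001279094*t.
Raise to 11: e(P,Q) = 386352412544 + 14450631313891*t in mu_{53}.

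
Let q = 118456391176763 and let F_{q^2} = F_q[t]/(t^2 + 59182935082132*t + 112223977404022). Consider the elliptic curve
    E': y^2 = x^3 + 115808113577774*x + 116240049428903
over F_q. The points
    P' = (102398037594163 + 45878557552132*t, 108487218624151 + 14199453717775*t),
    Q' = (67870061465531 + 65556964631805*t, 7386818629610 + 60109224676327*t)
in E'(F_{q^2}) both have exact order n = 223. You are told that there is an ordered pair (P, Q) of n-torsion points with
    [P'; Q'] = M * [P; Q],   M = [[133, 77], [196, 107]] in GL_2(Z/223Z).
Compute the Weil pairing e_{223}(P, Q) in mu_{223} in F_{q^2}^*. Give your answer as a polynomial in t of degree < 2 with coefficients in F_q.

49692659804433 + 50835847830011*t

e_{223} is bilinear + alternating on E[223], so e_{223}(133*P + 77*Q, 196*P + 107*Q) = e_{223}(P,Q)^(133*107-77*196).
So e_{223}(P,Q) = e_{223}(P',Q')^{36}, since 31*36 = 1 mod 223.
Double-and-add over 11011111: 8-1 doublings, 7-1 additions; each step l_{T,T}/v_{2T} or l_{T,P'}/v at Q'+S for random S.
So e_{223}(P',Q') = 87561736966240 + 8986620409925*t.
Finally e_{223}(P,Q) = 49692659804433 + 50835847830011*t.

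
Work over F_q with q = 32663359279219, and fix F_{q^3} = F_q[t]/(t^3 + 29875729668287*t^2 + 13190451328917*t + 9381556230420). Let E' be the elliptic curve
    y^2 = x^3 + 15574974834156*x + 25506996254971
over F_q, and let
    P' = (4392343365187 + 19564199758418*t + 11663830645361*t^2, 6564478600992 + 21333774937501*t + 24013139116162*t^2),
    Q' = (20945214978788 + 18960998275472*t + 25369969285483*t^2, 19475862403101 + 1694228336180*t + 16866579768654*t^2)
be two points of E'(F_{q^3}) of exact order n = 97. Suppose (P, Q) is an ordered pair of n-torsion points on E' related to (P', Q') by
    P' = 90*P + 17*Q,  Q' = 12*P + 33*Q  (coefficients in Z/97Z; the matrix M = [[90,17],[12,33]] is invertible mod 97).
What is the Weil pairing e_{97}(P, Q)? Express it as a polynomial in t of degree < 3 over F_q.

21196572982442 + 4280452240325*t + 22529124556995*t^2

Since e_{97}(P,P)=e_{97}(Q,Q)=1 and e_{97}(Q,P)=e_{97}(P,Q)^{-1}, expanding e_{97}(90*P + 17*Q,12*P + 33*Q) leaves e(P,Q)^det(M).
Inverting 50 mod 97: 33. Thus e_{97}(P,Q) = e(P',Q')^{33}.
Run Miller on y^2=x^3+15574974834156*x+25506996254971 over F_{32663359279219}: ladder 1100001 (7 bits); e = f_P(D_Q)/f_Q(D_P).
f_P(D_Q)/f_Q(D_P) = 20326584429850 + 11187744385970*t + 7263135970861*t^2.
Thus e_{97}(P,Q) = 21196572982442 + 4280452240325*t + 22529124556995*t^2.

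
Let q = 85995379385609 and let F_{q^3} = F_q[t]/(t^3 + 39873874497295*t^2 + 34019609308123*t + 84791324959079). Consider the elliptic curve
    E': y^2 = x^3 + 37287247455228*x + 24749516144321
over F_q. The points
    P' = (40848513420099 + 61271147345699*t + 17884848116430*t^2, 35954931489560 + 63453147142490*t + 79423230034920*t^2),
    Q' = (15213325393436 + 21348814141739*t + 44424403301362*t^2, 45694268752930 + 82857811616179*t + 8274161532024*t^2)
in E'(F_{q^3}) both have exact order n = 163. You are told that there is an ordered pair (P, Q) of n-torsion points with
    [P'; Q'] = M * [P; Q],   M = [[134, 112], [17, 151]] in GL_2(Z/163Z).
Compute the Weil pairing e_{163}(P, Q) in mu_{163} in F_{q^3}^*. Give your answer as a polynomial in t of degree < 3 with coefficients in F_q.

Since e_{163}(P,P)=e_{163}(Q,Q)=1 and e_{163}(Q,P)=e_{163}(P,Q)^{-1}, expanding e_{163}(134*P + 112*Q,17*P + 151*Q) leaves e(P,Q)^det(M).
det M = 134*151 - 112*17 = 18330 = 74 (mod 163); 74^{-1} = 152 (mod 163).
Double-and-add over 10100011: 8-1 doublings, 4-1 additions; each step l_{T,T}/v_{2T} or l_{T,P'}/v at Q'+S for random S.
Miller gives e_{163}(P',Q') = 77896093619025 + 78902518934582*t + 10831544620597*t^2 in F_{85995379385609^3}.
Raise to 152: e(P,Q) = 70942956274655 + 52463446866547*t + 60718453684800*t^2 in mu_{163}.

70942956274655 + 52463446866547*t + 60718453684800*t^2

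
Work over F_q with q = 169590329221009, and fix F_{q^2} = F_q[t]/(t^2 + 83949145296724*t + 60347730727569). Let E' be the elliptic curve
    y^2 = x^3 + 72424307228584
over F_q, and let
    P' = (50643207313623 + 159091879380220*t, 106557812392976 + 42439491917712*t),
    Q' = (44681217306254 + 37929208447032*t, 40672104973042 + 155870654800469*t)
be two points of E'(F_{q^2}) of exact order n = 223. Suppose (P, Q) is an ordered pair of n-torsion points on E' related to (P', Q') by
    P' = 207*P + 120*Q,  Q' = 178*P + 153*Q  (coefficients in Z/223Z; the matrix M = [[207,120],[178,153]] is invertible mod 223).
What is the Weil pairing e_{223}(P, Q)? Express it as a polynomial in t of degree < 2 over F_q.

124556369301122 + 157287174983499*t

e_{223} is bilinear + alternating on E[223], so e_{223}(207*P + 120*Q, 178*P + 153*Q) = e_{223}(P,Q)^(207*153-120*178).
Hence e(P,Q) = e(P',Q')^{101} where 101 = 53^{-1} mod 223.
Run Miller on y^2=x^3+72424307228584 over F_{169590329221009}: ladder 11011111 (8 bits); e = f_P(D_Q)/f_Q(D_P).
So e_{223}(P',Q') = 60675230396161 + 31791229145125*t.
e_{223}(P,Q) = (60675230396161 + 31791229145125*t)^{101} = 124556369301122 + 157287174983499*t.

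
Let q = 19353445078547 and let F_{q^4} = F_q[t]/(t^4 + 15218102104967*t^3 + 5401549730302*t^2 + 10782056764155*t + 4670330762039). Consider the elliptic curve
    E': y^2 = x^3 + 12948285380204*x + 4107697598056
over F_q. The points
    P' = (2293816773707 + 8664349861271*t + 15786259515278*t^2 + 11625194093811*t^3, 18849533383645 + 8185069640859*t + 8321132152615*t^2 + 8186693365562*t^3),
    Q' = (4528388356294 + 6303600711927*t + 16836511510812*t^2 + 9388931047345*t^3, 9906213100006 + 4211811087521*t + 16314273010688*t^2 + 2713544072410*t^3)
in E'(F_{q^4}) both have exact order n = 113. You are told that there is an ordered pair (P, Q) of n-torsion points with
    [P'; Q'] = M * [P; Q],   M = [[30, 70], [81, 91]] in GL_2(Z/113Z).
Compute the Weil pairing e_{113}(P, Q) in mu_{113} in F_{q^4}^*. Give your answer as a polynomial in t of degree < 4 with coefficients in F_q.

e_{113} is bilinear + alternating on E[113], so e_{113}(30*P + 70*Q, 81*P + 91*Q) = e_{113}(P,Q)^(30*91-70*81).
30*91 - 70*81 = -2940; reduced mod 113: det = 111, inverse 56.
Miller loop for e_{113} over F_{19353445078547^4}: bits of 113 = 1110001; 6 double steps + 3 add steps, l/v at each.
f_P(D_Q)/f_Q(D_P) = 13469594434238 + 7198434905077*t + 18023385909133*t^2 + 10580138637898*t^3.
e_{113}(P,Q) = (13469594434238 + 7198434905077*t + 18023385909133*t^2 + 10580138637898*t^3)^{56} = 1693476855463 + 7947419446555*t + 10751101919915*t^2 + 7015611015077*t^3.

1693476855463 + 7947419446555*t + 10751101919915*t^2 + 7015611015077*t^3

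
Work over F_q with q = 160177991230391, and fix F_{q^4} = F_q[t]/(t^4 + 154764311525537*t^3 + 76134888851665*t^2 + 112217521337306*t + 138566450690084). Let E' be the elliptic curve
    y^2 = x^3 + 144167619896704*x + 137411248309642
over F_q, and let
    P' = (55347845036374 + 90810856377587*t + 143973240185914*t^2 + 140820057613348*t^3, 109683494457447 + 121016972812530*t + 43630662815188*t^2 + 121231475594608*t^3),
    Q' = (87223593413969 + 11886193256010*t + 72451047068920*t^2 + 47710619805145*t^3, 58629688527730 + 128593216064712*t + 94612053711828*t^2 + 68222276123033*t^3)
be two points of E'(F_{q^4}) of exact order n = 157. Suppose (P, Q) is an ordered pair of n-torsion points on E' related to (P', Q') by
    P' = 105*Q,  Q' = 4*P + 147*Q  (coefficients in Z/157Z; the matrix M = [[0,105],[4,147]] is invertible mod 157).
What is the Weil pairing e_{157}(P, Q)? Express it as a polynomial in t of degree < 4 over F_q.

59055068202402 + 75366805259402*t + 106493594342549*t^2 + 78589053750539*t^3

Under M = [[0,105],[4,147]] in GL_2(Z/157), e_{157}(P',Q') = e_{157}(P,Q)^(0*147-105*4 mod 157).
det(M) mod 157 = 51; its inverse in (Z/157)^* is 117 (check: 51*117 mod 157 = 1).
8-bit Miller (10011101) on E'/F_{160177991230391} with a'=144167619896704, b'=137411248309642: accumulate tangent/chord ratios at Q'+S and P'+S'.
f_P(D_Q)/f_Q(D_P) = 4006733198670 + 22737084885477*t + 9598473064239*t^2 + 119151104956853*t^3.
Raise to 117: e(P,Q) = 59055068202402 + 75366805259402*t + 106493594342549*t^2 + 78589053750539*t^3 in mu_{157}.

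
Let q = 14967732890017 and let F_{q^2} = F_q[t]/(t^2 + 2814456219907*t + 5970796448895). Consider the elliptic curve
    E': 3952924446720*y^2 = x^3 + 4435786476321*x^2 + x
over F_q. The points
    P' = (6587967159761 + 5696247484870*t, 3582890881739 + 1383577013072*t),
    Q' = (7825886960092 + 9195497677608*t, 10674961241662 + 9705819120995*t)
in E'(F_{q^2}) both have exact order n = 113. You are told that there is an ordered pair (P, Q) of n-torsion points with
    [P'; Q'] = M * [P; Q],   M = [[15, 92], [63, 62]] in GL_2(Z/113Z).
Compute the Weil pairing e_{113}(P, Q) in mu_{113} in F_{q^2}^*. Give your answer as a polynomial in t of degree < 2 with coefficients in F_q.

Under M = [[15,92],[63,62]] in GL_2(Z/113), e_{113}(P',Q') = e_{113}(P,Q)^(15*62-92*63 mod 113).
15*62 - 92*63 = -4866; reduced mod 113: det = 106, inverse 16.
Undo Montgomery via alpha=3820949737068, beta=6892944189728: (a',b')=(641017851467,8960571474572) over F_{14967732890017}.
n = 113 = (1110001)_2 (7 bits, wt 4); accumulate f_{113,P'}(Q'+S)/f_{113,P'}(S) along the 6-step ladder.
e_{113}(P',Q') = 9777475564605 + 4485811406322*t.
Thus e_{113}(P,Q) = 12983900609627 + 1903509398615*t.

12983900609627 + 1903509398615*t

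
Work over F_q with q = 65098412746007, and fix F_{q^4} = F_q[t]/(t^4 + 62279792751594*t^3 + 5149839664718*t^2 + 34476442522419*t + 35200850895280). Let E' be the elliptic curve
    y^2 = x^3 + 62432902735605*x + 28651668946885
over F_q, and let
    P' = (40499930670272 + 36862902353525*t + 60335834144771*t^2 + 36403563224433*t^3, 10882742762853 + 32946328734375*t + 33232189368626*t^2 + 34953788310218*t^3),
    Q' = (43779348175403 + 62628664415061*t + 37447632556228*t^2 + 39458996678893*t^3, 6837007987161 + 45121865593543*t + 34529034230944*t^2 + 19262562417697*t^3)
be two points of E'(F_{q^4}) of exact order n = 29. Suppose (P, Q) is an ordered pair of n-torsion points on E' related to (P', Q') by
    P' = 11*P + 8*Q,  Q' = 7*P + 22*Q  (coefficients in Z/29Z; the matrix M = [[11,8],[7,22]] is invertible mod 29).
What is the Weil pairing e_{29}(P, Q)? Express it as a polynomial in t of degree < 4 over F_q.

Alternating bilinearity on E[29] (values in mu_{29} in F_{65098412746007^4}) gives e(P',Q') = e(P,Q)^det(M).
det M = 11*22 - 8*7 = 186 = 12 (mod 29); 12^{-1} = 17 (mod 29).
Double-and-add over 11101: 5-1 doublings, 4-1 additions; each step l_{T,T}/v_{2T} or l_{T,P'}/v at Q'+S for random S.
Result: e(P',Q') = 62866911437378 + 1011775810268*t + 43707930476779*t^2 + 46981626909657*t^3.
Hence e(P,Q) = 47371420645407 + 20664188453826*t + 56080842453801*t^2 + 41578191324695*t^3 in F_{65098412746007^4}^*.

47371420645407 + 20664188453826*t + 56080842453801*t^2 + 41578191324695*t^3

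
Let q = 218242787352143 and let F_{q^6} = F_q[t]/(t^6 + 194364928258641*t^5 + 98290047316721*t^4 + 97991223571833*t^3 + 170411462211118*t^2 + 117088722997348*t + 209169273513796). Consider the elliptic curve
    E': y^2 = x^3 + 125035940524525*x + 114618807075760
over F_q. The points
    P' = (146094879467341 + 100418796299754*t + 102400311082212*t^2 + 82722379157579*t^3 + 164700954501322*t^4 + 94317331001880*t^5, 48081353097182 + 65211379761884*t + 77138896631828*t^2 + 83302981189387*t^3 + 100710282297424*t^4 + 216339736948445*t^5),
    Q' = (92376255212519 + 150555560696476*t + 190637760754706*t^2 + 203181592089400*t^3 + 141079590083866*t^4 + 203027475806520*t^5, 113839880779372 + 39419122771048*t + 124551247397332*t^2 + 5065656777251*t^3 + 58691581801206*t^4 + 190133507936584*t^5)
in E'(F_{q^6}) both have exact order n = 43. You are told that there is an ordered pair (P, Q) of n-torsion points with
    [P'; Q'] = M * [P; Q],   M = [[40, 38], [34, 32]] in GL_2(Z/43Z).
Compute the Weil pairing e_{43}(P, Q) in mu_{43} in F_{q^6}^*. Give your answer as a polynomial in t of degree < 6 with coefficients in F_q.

Under M = [[40,38],[34,32]] in GL_2(Z/43), e_{43}(P',Q') = e_{43}(P,Q)^(40*32-38*34 mod 43).
Hence e(P,Q) = e(P',Q')^{25} where 25 = 31^{-1} mod 43.
Build f_{43,P'} and f_{43,Q'} via the 6-bit ladder of 43=101011_2; evaluate at shifted divisors; quotient in F_{218242787352143^6}.
e_{43}(P',Q') = 8027565643936 + 31891919441050*t + 107859496328901*t^2 + 177650609133863*t^3 + 9907890687772*t^4 + 215563713420873*t^5.
Raise to 25: e(P,Q) = 74809957324922 + 134519530587039*t + 66339006429441*t^2 + 29993587550616*t^3 + 150507403293225*t^4 + 130547227187098*t^5 in mu_{43}.

74809957324922 + 134519530587039*t + 66339006429441*t^2 + 29993587550616*t^3 + 150507403293225*t^4 + 130547227187098*t^5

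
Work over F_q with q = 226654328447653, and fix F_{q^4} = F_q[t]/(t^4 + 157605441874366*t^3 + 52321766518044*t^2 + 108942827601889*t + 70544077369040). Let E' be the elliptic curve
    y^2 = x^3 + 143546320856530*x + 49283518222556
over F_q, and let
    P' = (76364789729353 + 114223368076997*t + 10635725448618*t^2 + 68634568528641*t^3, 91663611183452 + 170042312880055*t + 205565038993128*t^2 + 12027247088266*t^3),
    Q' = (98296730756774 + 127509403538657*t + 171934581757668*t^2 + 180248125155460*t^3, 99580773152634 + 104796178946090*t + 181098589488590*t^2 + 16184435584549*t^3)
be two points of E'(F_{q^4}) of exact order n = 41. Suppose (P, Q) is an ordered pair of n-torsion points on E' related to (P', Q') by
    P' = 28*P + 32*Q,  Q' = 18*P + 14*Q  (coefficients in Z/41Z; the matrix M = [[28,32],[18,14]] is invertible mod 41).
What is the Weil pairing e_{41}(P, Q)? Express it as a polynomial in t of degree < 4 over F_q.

10889152349153 + 135871895921861*t + 10102617577458*t^2 + 91674437931217*t^3

Under M = [[28,32],[18,14]] in GL_2(Z/41), e_{41}(P',Q') = e_{41}(P,Q)^(28*14-32*18 mod 41).
Hence e(P,Q) = e(P',Q')^{2} where 2 = 21^{-1} mod 41.
Run Miller on y^2=x^3+143546320856530*x+49283518222556 over F_{226654328447653}: ladder 101001 (6 bits); e = f_P(D_Q)/f_Q(D_P).
Result: e(P',Q') = 30612919614561 + 144915800235733*t + 166596088195122*t^2 + 45157665842664*t^3.
e_{41}(P,Q) = (30612919614561 + 144915800235733*t + 166596088195122*t^2 + 45157665842664*t^3)^{2} = 10889152349153 + 135871895921861*t + 10102617577458*t^2 + 91674437931217*t^3.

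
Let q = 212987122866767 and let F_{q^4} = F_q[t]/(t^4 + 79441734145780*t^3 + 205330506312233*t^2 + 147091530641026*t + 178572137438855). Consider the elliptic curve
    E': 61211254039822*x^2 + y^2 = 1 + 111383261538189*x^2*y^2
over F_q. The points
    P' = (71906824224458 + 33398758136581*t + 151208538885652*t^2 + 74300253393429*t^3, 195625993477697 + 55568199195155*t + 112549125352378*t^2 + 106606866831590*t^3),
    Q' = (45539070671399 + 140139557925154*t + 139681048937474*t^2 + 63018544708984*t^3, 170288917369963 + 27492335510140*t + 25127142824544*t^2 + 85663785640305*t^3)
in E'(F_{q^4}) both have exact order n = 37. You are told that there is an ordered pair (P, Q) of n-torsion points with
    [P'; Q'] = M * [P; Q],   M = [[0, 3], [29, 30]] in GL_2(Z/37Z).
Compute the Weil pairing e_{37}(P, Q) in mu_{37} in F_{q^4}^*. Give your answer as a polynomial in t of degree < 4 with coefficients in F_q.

19361154863758 + 192034770148075*t + 133755993878933*t^2 + 152834043176501*t^3

Under M = [[0,3],[29,30]] in GL_2(Z/37), e_{37}(P',Q') = e_{37}(P,Q)^(0*30-3*29 mod 37).
Hence e(P,Q) = e(P',Q')^{17} where 17 = 24^{-1} mod 37.
Edwards a_E,d_E -> Montgomery A=182563143236094,B=76688020510848 -> Weierstrass 37596985234398,89078663236253 via alpha=64263606407463,beta=40703778842100.
Miller loop for e_{37} over F_{212987122866767^4}: bits of 37 = 100101; 5 double steps + 2 add steps, l/v at each.
f_P(D_Q)/f_Q(D_P) = 80018630375100 + 196083749235277*t + 192904648718863*t^2 + 9973044260803*t^3.
Thus e_{37}(P,Q) = 19361154863758 + 192034770148075*t + 133755993878933*t^2 + 152834043176501*t^3.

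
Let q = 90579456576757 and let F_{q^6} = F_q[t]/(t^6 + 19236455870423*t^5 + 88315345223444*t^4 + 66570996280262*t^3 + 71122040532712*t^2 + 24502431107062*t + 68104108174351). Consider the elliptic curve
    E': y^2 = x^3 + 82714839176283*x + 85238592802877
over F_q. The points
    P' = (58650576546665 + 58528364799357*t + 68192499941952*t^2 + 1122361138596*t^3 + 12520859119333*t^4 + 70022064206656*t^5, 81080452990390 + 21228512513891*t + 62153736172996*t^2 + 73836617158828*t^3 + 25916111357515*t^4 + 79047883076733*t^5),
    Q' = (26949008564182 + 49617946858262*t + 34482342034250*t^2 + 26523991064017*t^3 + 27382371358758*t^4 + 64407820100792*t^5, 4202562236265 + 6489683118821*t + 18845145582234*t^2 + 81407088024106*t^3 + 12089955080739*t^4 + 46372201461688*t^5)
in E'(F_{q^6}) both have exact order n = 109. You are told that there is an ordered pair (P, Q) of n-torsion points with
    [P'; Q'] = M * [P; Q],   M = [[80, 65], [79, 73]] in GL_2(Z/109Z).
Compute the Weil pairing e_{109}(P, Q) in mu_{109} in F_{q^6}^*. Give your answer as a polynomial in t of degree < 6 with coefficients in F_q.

12682348749240 + 75415281089498*t + 58427405370380*t^2 + 24741931335192*t^3 + 48776242636787*t^4 + 50201091511434*t^5

Under M = [[80,65],[79,73]] in GL_2(Z/109), e_{109}(P',Q') = e_{109}(P,Q)^(80*73-65*79 mod 109).
80*73 - 65*79 = 705; reduced mod 109: det = 51, inverse 62.
Double-and-add over 1101101: 7-1 doublings, 5-1 additions; each step l_{T,T}/v_{2T} or l_{T,P'}/v at Q'+S for random S.
Result: e(P',Q') = 83653573428996 + 69223087186799*t + 27593760882491*t^2 + 72755818544385*t^3 + 24847033701587*t^4 + 57141481939831*t^5.
Finally e_{109}(P,Q) = 12682348749240 + 75415281089498*t + 58427405370380*t^2 + 24741931335192*t^3 + 48776242636787*t^4 + 50201091511434*t^5.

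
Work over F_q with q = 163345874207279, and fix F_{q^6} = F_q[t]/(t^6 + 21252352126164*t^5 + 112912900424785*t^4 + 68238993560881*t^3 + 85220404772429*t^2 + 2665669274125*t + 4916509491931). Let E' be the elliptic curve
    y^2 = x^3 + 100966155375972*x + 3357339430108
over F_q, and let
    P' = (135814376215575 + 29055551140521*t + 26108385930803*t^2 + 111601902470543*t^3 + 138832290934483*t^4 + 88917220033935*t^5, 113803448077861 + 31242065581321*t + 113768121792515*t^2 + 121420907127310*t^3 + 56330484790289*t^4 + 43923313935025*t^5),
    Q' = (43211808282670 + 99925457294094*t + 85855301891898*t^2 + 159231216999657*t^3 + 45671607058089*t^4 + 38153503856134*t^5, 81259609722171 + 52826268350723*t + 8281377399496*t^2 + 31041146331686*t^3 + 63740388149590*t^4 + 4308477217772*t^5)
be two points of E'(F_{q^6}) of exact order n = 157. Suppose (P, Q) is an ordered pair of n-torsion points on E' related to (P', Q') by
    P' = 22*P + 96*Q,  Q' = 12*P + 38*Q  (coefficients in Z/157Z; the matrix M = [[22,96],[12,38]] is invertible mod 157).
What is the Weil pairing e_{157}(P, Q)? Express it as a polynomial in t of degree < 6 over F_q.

128330541555632 + 138374131836547*t + 131300882385011*t^2 + 103138010511164*t^3 + 26311026371687*t^4 + 40625979474210*t^5

e_{157}(aP+bQ,cP+dQ) = e_{157}(P,Q)^(ad-bc); with (a,b,c,d)=(22,96,12,38) this gives the det-157 law.
det M = 22*38 - 96*12 = -316 = 155 (mod 157); 155^{-1} = 78 (mod 157).
n = 157 = (10011101)_2 (8 bits, wt 5); accumulate f_{157,P'}(Q'+S)/f_{157,P'}(S) along the 7-step ladder.
e_{157}(P',Q') = 114075216510478 + 152692997731830*t + 47347471366780*t^2 + 26383255250182*t^3 + 15388057860714*t^4 + 51364981924802*t^5.
Finally e_{157}(P,Q) = 128330541555632 + 138374131836547*t + 131300882385011*t^2 + 103138010511164*t^3 + 26311026371687*t^4 + 40625979474210*t^5.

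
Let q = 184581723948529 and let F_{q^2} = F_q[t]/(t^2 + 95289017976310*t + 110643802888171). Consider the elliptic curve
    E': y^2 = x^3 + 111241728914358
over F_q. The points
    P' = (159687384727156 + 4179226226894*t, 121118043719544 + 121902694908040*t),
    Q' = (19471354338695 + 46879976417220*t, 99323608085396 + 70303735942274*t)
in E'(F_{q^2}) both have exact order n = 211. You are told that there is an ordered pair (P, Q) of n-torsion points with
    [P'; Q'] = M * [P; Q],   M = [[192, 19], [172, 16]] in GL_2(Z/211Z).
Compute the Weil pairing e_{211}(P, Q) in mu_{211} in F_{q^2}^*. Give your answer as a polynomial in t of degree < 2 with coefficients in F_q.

43666448934003 + 53527516703561*t

e_{211}(aP+bQ,cP+dQ) = e_{211}(P,Q)^(ad-bc); with (a,b,c,d)=(192,19,172,16) this gives the det-211 law.
det M = 192*16 - 19*172 = -196 = 15 (mod 211); 15^{-1} = 197 (mod 211).
n = 211 = (11010011)_2 (8 bits, wt 5); accumulate f_{211,P'}(Q'+S)/f_{211,P'}(S) along the 7-step ladder.
So e_{211}(P',Q') = 74496977776423 + 88547394500381*t.
e_{211}(P,Q) = (74496977776423 + 88547394500381*t)^{197} = 43666448934003 + 53527516703561*t.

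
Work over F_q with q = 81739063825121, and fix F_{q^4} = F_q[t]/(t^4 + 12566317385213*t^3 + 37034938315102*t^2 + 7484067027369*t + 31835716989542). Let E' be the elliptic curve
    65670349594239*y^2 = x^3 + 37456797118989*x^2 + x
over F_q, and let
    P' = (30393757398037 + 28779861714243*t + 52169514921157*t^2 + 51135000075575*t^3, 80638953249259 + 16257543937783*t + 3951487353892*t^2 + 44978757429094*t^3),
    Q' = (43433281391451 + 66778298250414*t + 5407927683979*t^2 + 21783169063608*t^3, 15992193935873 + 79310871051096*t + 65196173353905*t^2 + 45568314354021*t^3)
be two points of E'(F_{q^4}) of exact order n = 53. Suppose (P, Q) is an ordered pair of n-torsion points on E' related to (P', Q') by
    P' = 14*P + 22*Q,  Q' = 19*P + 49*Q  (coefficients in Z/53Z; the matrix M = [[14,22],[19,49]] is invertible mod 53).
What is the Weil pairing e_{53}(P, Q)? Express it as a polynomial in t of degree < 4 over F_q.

40494467168439 + 70955821735138*t + 65128624654632*t^2 + 81132227575328*t^3

Since e_{53}(P,P)=e_{53}(Q,Q)=1 and e_{53}(Q,P)=e_{53}(P,Q)^{-1}, expanding e_{53}(14*P + 22*Q,19*P + 49*Q) leaves e(P,Q)^det(M).
Hence e(P,Q) = e(P',Q')^{18} where 18 = 3^{-1} mod 53.
Undo Montgomery via alpha=4261618931683, beta=39423135993430: (a',b')=(24403716021150,0) over F_{81739063825121}.
n = 53 = (110101)_2 (6 bits, wt 4); accumulate f_{53,P'}(Q'+S)/f_{53,P'}(S) along the 5-step ladder.
f_P(D_Q)/f_Q(D_P) = 17560022431266 + 63612414676858*t + 11965425583533*t^2 + 36865485953261*t^3.
e_{53}(P,Q) = (17560022431266 + 63612414676858*t + 11965425583533*t^2 + 36865485953261*t^3)^{18} = 40494467168439 + 70955821735138*t + 65128624654632*t^2 + 81132227575328*t^3.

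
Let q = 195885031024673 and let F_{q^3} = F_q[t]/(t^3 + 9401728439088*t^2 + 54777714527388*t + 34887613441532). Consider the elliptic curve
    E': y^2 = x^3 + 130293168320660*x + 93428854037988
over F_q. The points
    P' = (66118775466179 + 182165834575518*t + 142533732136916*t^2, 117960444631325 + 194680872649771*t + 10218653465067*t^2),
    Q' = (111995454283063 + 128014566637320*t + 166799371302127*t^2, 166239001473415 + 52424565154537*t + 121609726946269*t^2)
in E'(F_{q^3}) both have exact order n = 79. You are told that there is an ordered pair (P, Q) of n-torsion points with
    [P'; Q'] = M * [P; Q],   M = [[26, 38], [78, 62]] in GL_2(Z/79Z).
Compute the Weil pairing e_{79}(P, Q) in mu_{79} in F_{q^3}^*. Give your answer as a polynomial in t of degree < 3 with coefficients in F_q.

Since e_{79}(P,P)=e_{79}(Q,Q)=1 and e_{79}(Q,P)=e_{79}(P,Q)^{-1}, expanding e_{79}(26*P + 38*Q,78*P + 62*Q) leaves e(P,Q)^det(M).
Hence e(P,Q) = e(P',Q')^{35} where 35 = 70^{-1} mod 79.
Double-and-add over 1001111: 7-1 doublings, 5-1 additions; each step l_{T,T}/v_{2T} or l_{T,P'}/v at Q'+S for random S.
The quotient is 120608378898488 + 48217128365050*t + 60670545286305*t^2.
Thus e_{79}(P,Q) = 70024803450338 + 42834490949748*t + 46463664104147*t^2.

70024803450338 + 42834490949748*t + 46463664104147*t^2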